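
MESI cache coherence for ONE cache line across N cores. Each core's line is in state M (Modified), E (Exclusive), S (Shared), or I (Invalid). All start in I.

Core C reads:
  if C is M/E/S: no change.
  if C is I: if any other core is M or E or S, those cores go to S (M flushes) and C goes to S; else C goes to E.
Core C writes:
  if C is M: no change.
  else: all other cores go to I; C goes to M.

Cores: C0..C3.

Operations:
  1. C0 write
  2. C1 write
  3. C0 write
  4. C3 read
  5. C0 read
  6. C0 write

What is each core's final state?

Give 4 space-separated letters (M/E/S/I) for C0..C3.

Answer: M I I I

Derivation:
Op 1: C0 write [C0 write: invalidate none -> C0=M] -> [M,I,I,I]
Op 2: C1 write [C1 write: invalidate ['C0=M'] -> C1=M] -> [I,M,I,I]
Op 3: C0 write [C0 write: invalidate ['C1=M'] -> C0=M] -> [M,I,I,I]
Op 4: C3 read [C3 read from I: others=['C0=M'] -> C3=S, others downsized to S] -> [S,I,I,S]
Op 5: C0 read [C0 read: already in S, no change] -> [S,I,I,S]
Op 6: C0 write [C0 write: invalidate ['C3=S'] -> C0=M] -> [M,I,I,I]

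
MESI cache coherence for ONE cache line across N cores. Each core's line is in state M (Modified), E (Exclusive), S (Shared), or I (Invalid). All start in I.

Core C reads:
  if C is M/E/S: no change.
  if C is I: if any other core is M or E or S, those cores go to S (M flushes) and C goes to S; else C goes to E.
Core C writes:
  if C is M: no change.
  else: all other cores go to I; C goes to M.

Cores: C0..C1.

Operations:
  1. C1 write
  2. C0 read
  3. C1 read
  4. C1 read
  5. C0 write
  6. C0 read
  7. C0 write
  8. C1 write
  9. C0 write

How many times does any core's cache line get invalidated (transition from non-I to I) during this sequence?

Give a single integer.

Answer: 3

Derivation:
Op 1: C1 write [C1 write: invalidate none -> C1=M] -> [I,M] (invalidations this op: 0; running total: 0)
Op 2: C0 read [C0 read from I: others=['C1=M'] -> C0=S, others downsized to S] -> [S,S] (invalidations this op: 0; running total: 0)
Op 3: C1 read [C1 read: already in S, no change] -> [S,S] (invalidations this op: 0; running total: 0)
Op 4: C1 read [C1 read: already in S, no change] -> [S,S] (invalidations this op: 0; running total: 0)
Op 5: C0 write [C0 write: invalidate ['C1=S'] -> C0=M] -> [M,I] (invalidations this op: 1; running total: 1)
Op 6: C0 read [C0 read: already in M, no change] -> [M,I] (invalidations this op: 0; running total: 1)
Op 7: C0 write [C0 write: already M (modified), no change] -> [M,I] (invalidations this op: 0; running total: 1)
Op 8: C1 write [C1 write: invalidate ['C0=M'] -> C1=M] -> [I,M] (invalidations this op: 1; running total: 2)
Op 9: C0 write [C0 write: invalidate ['C1=M'] -> C0=M] -> [M,I] (invalidations this op: 1; running total: 3)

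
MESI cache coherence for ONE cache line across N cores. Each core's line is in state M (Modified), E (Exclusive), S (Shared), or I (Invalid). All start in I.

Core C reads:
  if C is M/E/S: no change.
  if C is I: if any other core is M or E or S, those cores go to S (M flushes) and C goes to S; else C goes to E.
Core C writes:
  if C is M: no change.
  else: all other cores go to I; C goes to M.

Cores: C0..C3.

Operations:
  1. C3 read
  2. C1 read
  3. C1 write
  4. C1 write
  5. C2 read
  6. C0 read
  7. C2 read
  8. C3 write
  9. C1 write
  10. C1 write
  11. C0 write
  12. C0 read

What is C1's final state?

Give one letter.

Answer: I

Derivation:
Op 1: C3 read [C3 read from I: no other sharers -> C3=E (exclusive)] -> [I,I,I,E]
Op 2: C1 read [C1 read from I: others=['C3=E'] -> C1=S, others downsized to S] -> [I,S,I,S]
Op 3: C1 write [C1 write: invalidate ['C3=S'] -> C1=M] -> [I,M,I,I]
Op 4: C1 write [C1 write: already M (modified), no change] -> [I,M,I,I]
Op 5: C2 read [C2 read from I: others=['C1=M'] -> C2=S, others downsized to S] -> [I,S,S,I]
Op 6: C0 read [C0 read from I: others=['C1=S', 'C2=S'] -> C0=S, others downsized to S] -> [S,S,S,I]
Op 7: C2 read [C2 read: already in S, no change] -> [S,S,S,I]
Op 8: C3 write [C3 write: invalidate ['C0=S', 'C1=S', 'C2=S'] -> C3=M] -> [I,I,I,M]
Op 9: C1 write [C1 write: invalidate ['C3=M'] -> C1=M] -> [I,M,I,I]
Op 10: C1 write [C1 write: already M (modified), no change] -> [I,M,I,I]
Op 11: C0 write [C0 write: invalidate ['C1=M'] -> C0=M] -> [M,I,I,I]
Op 12: C0 read [C0 read: already in M, no change] -> [M,I,I,I]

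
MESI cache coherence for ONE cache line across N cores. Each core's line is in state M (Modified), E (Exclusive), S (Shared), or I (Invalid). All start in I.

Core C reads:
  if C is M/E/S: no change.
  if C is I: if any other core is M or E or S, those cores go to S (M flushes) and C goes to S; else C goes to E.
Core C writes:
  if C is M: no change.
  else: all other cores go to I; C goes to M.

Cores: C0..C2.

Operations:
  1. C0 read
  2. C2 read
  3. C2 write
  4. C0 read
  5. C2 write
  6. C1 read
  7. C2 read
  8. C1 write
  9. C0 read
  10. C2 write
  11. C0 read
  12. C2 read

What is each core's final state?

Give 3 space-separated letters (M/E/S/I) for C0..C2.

Op 1: C0 read [C0 read from I: no other sharers -> C0=E (exclusive)] -> [E,I,I]
Op 2: C2 read [C2 read from I: others=['C0=E'] -> C2=S, others downsized to S] -> [S,I,S]
Op 3: C2 write [C2 write: invalidate ['C0=S'] -> C2=M] -> [I,I,M]
Op 4: C0 read [C0 read from I: others=['C2=M'] -> C0=S, others downsized to S] -> [S,I,S]
Op 5: C2 write [C2 write: invalidate ['C0=S'] -> C2=M] -> [I,I,M]
Op 6: C1 read [C1 read from I: others=['C2=M'] -> C1=S, others downsized to S] -> [I,S,S]
Op 7: C2 read [C2 read: already in S, no change] -> [I,S,S]
Op 8: C1 write [C1 write: invalidate ['C2=S'] -> C1=M] -> [I,M,I]
Op 9: C0 read [C0 read from I: others=['C1=M'] -> C0=S, others downsized to S] -> [S,S,I]
Op 10: C2 write [C2 write: invalidate ['C0=S', 'C1=S'] -> C2=M] -> [I,I,M]
Op 11: C0 read [C0 read from I: others=['C2=M'] -> C0=S, others downsized to S] -> [S,I,S]
Op 12: C2 read [C2 read: already in S, no change] -> [S,I,S]

Answer: S I S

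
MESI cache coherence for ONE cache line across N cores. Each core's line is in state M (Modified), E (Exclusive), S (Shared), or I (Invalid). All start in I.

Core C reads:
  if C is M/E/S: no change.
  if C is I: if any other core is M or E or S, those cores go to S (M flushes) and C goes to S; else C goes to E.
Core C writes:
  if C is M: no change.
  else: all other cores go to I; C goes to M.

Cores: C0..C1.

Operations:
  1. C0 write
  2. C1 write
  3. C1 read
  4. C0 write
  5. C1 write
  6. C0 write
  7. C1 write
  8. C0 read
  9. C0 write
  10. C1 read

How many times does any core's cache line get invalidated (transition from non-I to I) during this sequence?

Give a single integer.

Answer: 6

Derivation:
Op 1: C0 write [C0 write: invalidate none -> C0=M] -> [M,I] (invalidations this op: 0; running total: 0)
Op 2: C1 write [C1 write: invalidate ['C0=M'] -> C1=M] -> [I,M] (invalidations this op: 1; running total: 1)
Op 3: C1 read [C1 read: already in M, no change] -> [I,M] (invalidations this op: 0; running total: 1)
Op 4: C0 write [C0 write: invalidate ['C1=M'] -> C0=M] -> [M,I] (invalidations this op: 1; running total: 2)
Op 5: C1 write [C1 write: invalidate ['C0=M'] -> C1=M] -> [I,M] (invalidations this op: 1; running total: 3)
Op 6: C0 write [C0 write: invalidate ['C1=M'] -> C0=M] -> [M,I] (invalidations this op: 1; running total: 4)
Op 7: C1 write [C1 write: invalidate ['C0=M'] -> C1=M] -> [I,M] (invalidations this op: 1; running total: 5)
Op 8: C0 read [C0 read from I: others=['C1=M'] -> C0=S, others downsized to S] -> [S,S] (invalidations this op: 0; running total: 5)
Op 9: C0 write [C0 write: invalidate ['C1=S'] -> C0=M] -> [M,I] (invalidations this op: 1; running total: 6)
Op 10: C1 read [C1 read from I: others=['C0=M'] -> C1=S, others downsized to S] -> [S,S] (invalidations this op: 0; running total: 6)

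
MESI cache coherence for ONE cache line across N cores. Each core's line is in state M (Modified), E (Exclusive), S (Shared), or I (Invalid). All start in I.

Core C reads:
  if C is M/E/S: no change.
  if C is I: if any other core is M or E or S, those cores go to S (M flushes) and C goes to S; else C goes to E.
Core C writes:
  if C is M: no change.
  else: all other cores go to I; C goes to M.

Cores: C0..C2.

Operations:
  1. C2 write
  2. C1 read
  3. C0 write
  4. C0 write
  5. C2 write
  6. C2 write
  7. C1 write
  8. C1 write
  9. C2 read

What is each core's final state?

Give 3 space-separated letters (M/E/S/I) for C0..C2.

Op 1: C2 write [C2 write: invalidate none -> C2=M] -> [I,I,M]
Op 2: C1 read [C1 read from I: others=['C2=M'] -> C1=S, others downsized to S] -> [I,S,S]
Op 3: C0 write [C0 write: invalidate ['C1=S', 'C2=S'] -> C0=M] -> [M,I,I]
Op 4: C0 write [C0 write: already M (modified), no change] -> [M,I,I]
Op 5: C2 write [C2 write: invalidate ['C0=M'] -> C2=M] -> [I,I,M]
Op 6: C2 write [C2 write: already M (modified), no change] -> [I,I,M]
Op 7: C1 write [C1 write: invalidate ['C2=M'] -> C1=M] -> [I,M,I]
Op 8: C1 write [C1 write: already M (modified), no change] -> [I,M,I]
Op 9: C2 read [C2 read from I: others=['C1=M'] -> C2=S, others downsized to S] -> [I,S,S]

Answer: I S S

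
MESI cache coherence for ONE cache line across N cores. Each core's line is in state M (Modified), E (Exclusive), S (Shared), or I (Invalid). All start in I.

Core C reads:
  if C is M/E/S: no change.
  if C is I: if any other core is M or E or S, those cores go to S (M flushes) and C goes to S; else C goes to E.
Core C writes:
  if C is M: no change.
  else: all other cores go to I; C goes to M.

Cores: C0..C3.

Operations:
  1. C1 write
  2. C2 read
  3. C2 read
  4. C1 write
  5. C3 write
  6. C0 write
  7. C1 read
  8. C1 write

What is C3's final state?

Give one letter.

Op 1: C1 write [C1 write: invalidate none -> C1=M] -> [I,M,I,I]
Op 2: C2 read [C2 read from I: others=['C1=M'] -> C2=S, others downsized to S] -> [I,S,S,I]
Op 3: C2 read [C2 read: already in S, no change] -> [I,S,S,I]
Op 4: C1 write [C1 write: invalidate ['C2=S'] -> C1=M] -> [I,M,I,I]
Op 5: C3 write [C3 write: invalidate ['C1=M'] -> C3=M] -> [I,I,I,M]
Op 6: C0 write [C0 write: invalidate ['C3=M'] -> C0=M] -> [M,I,I,I]
Op 7: C1 read [C1 read from I: others=['C0=M'] -> C1=S, others downsized to S] -> [S,S,I,I]
Op 8: C1 write [C1 write: invalidate ['C0=S'] -> C1=M] -> [I,M,I,I]

Answer: I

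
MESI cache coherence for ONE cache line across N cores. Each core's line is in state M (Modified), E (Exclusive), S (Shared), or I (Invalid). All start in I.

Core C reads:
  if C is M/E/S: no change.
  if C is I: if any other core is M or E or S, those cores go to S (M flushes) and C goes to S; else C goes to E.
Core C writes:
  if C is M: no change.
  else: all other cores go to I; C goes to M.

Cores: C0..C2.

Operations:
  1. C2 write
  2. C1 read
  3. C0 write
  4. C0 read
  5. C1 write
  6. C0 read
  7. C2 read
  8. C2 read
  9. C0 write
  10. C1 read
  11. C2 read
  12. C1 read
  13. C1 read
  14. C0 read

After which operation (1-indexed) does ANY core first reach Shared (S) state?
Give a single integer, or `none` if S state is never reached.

Op 1: C2 write [C2 write: invalidate none -> C2=M] -> [I,I,M]
Op 2: C1 read [C1 read from I: others=['C2=M'] -> C1=S, others downsized to S] -> [I,S,S]
  -> First S state at op 2; remaining ops need not be traced.

Answer: 2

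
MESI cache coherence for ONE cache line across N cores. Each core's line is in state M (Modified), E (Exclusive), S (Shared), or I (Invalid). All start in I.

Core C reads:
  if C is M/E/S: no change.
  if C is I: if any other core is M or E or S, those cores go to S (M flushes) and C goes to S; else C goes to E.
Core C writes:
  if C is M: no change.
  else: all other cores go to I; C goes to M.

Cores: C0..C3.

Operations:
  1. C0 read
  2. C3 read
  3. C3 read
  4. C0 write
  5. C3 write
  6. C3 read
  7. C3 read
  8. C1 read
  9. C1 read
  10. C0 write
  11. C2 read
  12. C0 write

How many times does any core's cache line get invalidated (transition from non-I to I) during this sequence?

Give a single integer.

Answer: 5

Derivation:
Op 1: C0 read [C0 read from I: no other sharers -> C0=E (exclusive)] -> [E,I,I,I] (invalidations this op: 0; running total: 0)
Op 2: C3 read [C3 read from I: others=['C0=E'] -> C3=S, others downsized to S] -> [S,I,I,S] (invalidations this op: 0; running total: 0)
Op 3: C3 read [C3 read: already in S, no change] -> [S,I,I,S] (invalidations this op: 0; running total: 0)
Op 4: C0 write [C0 write: invalidate ['C3=S'] -> C0=M] -> [M,I,I,I] (invalidations this op: 1; running total: 1)
Op 5: C3 write [C3 write: invalidate ['C0=M'] -> C3=M] -> [I,I,I,M] (invalidations this op: 1; running total: 2)
Op 6: C3 read [C3 read: already in M, no change] -> [I,I,I,M] (invalidations this op: 0; running total: 2)
Op 7: C3 read [C3 read: already in M, no change] -> [I,I,I,M] (invalidations this op: 0; running total: 2)
Op 8: C1 read [C1 read from I: others=['C3=M'] -> C1=S, others downsized to S] -> [I,S,I,S] (invalidations this op: 0; running total: 2)
Op 9: C1 read [C1 read: already in S, no change] -> [I,S,I,S] (invalidations this op: 0; running total: 2)
Op 10: C0 write [C0 write: invalidate ['C1=S', 'C3=S'] -> C0=M] -> [M,I,I,I] (invalidations this op: 2; running total: 4)
Op 11: C2 read [C2 read from I: others=['C0=M'] -> C2=S, others downsized to S] -> [S,I,S,I] (invalidations this op: 0; running total: 4)
Op 12: C0 write [C0 write: invalidate ['C2=S'] -> C0=M] -> [M,I,I,I] (invalidations this op: 1; running total: 5)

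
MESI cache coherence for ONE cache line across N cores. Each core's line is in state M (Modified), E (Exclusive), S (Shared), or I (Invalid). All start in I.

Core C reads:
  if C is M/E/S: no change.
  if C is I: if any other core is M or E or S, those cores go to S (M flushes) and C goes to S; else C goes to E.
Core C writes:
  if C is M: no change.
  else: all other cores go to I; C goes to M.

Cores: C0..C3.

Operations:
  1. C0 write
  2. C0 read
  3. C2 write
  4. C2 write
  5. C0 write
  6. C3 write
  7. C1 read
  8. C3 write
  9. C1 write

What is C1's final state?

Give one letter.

Answer: M

Derivation:
Op 1: C0 write [C0 write: invalidate none -> C0=M] -> [M,I,I,I]
Op 2: C0 read [C0 read: already in M, no change] -> [M,I,I,I]
Op 3: C2 write [C2 write: invalidate ['C0=M'] -> C2=M] -> [I,I,M,I]
Op 4: C2 write [C2 write: already M (modified), no change] -> [I,I,M,I]
Op 5: C0 write [C0 write: invalidate ['C2=M'] -> C0=M] -> [M,I,I,I]
Op 6: C3 write [C3 write: invalidate ['C0=M'] -> C3=M] -> [I,I,I,M]
Op 7: C1 read [C1 read from I: others=['C3=M'] -> C1=S, others downsized to S] -> [I,S,I,S]
Op 8: C3 write [C3 write: invalidate ['C1=S'] -> C3=M] -> [I,I,I,M]
Op 9: C1 write [C1 write: invalidate ['C3=M'] -> C1=M] -> [I,M,I,I]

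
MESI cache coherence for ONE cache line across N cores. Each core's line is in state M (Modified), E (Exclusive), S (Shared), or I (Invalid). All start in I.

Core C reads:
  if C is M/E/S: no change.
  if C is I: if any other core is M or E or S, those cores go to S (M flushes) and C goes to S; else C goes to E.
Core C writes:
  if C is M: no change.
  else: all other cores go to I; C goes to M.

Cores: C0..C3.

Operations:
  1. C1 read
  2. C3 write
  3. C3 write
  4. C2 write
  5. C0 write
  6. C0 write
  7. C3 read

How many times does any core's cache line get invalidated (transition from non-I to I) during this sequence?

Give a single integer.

Op 1: C1 read [C1 read from I: no other sharers -> C1=E (exclusive)] -> [I,E,I,I] (invalidations this op: 0; running total: 0)
Op 2: C3 write [C3 write: invalidate ['C1=E'] -> C3=M] -> [I,I,I,M] (invalidations this op: 1; running total: 1)
Op 3: C3 write [C3 write: already M (modified), no change] -> [I,I,I,M] (invalidations this op: 0; running total: 1)
Op 4: C2 write [C2 write: invalidate ['C3=M'] -> C2=M] -> [I,I,M,I] (invalidations this op: 1; running total: 2)
Op 5: C0 write [C0 write: invalidate ['C2=M'] -> C0=M] -> [M,I,I,I] (invalidations this op: 1; running total: 3)
Op 6: C0 write [C0 write: already M (modified), no change] -> [M,I,I,I] (invalidations this op: 0; running total: 3)
Op 7: C3 read [C3 read from I: others=['C0=M'] -> C3=S, others downsized to S] -> [S,I,I,S] (invalidations this op: 0; running total: 3)

Answer: 3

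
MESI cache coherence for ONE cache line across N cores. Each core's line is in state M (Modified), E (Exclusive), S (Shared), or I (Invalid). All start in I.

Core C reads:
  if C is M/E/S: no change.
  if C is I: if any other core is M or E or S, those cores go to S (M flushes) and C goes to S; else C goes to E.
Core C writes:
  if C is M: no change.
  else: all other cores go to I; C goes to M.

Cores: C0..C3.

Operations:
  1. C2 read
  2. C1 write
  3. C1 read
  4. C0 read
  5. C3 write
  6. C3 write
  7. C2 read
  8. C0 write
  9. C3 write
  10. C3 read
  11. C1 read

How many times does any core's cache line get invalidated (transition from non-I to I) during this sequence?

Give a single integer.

Op 1: C2 read [C2 read from I: no other sharers -> C2=E (exclusive)] -> [I,I,E,I] (invalidations this op: 0; running total: 0)
Op 2: C1 write [C1 write: invalidate ['C2=E'] -> C1=M] -> [I,M,I,I] (invalidations this op: 1; running total: 1)
Op 3: C1 read [C1 read: already in M, no change] -> [I,M,I,I] (invalidations this op: 0; running total: 1)
Op 4: C0 read [C0 read from I: others=['C1=M'] -> C0=S, others downsized to S] -> [S,S,I,I] (invalidations this op: 0; running total: 1)
Op 5: C3 write [C3 write: invalidate ['C0=S', 'C1=S'] -> C3=M] -> [I,I,I,M] (invalidations this op: 2; running total: 3)
Op 6: C3 write [C3 write: already M (modified), no change] -> [I,I,I,M] (invalidations this op: 0; running total: 3)
Op 7: C2 read [C2 read from I: others=['C3=M'] -> C2=S, others downsized to S] -> [I,I,S,S] (invalidations this op: 0; running total: 3)
Op 8: C0 write [C0 write: invalidate ['C2=S', 'C3=S'] -> C0=M] -> [M,I,I,I] (invalidations this op: 2; running total: 5)
Op 9: C3 write [C3 write: invalidate ['C0=M'] -> C3=M] -> [I,I,I,M] (invalidations this op: 1; running total: 6)
Op 10: C3 read [C3 read: already in M, no change] -> [I,I,I,M] (invalidations this op: 0; running total: 6)
Op 11: C1 read [C1 read from I: others=['C3=M'] -> C1=S, others downsized to S] -> [I,S,I,S] (invalidations this op: 0; running total: 6)

Answer: 6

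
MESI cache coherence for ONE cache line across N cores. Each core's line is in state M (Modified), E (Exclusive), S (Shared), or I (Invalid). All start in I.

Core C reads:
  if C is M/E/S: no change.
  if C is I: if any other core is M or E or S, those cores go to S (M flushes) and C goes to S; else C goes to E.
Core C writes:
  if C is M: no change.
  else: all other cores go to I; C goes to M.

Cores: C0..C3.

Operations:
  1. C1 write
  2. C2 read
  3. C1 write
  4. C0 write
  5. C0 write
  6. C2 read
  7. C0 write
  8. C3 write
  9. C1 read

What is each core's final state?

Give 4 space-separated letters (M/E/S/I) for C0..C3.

Op 1: C1 write [C1 write: invalidate none -> C1=M] -> [I,M,I,I]
Op 2: C2 read [C2 read from I: others=['C1=M'] -> C2=S, others downsized to S] -> [I,S,S,I]
Op 3: C1 write [C1 write: invalidate ['C2=S'] -> C1=M] -> [I,M,I,I]
Op 4: C0 write [C0 write: invalidate ['C1=M'] -> C0=M] -> [M,I,I,I]
Op 5: C0 write [C0 write: already M (modified), no change] -> [M,I,I,I]
Op 6: C2 read [C2 read from I: others=['C0=M'] -> C2=S, others downsized to S] -> [S,I,S,I]
Op 7: C0 write [C0 write: invalidate ['C2=S'] -> C0=M] -> [M,I,I,I]
Op 8: C3 write [C3 write: invalidate ['C0=M'] -> C3=M] -> [I,I,I,M]
Op 9: C1 read [C1 read from I: others=['C3=M'] -> C1=S, others downsized to S] -> [I,S,I,S]

Answer: I S I S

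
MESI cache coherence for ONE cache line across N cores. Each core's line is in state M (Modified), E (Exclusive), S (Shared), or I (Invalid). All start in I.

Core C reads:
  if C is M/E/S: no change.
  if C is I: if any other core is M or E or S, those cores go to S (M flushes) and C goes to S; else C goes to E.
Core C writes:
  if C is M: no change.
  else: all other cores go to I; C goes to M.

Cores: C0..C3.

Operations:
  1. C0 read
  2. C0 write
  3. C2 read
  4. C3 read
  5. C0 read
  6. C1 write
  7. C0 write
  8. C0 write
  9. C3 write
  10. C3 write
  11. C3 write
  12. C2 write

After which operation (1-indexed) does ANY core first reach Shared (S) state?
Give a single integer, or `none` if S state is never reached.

Op 1: C0 read [C0 read from I: no other sharers -> C0=E (exclusive)] -> [E,I,I,I]
Op 2: C0 write [C0 write: invalidate none -> C0=M] -> [M,I,I,I]
Op 3: C2 read [C2 read from I: others=['C0=M'] -> C2=S, others downsized to S] -> [S,I,S,I]
  -> First S state at op 3; remaining ops need not be traced.

Answer: 3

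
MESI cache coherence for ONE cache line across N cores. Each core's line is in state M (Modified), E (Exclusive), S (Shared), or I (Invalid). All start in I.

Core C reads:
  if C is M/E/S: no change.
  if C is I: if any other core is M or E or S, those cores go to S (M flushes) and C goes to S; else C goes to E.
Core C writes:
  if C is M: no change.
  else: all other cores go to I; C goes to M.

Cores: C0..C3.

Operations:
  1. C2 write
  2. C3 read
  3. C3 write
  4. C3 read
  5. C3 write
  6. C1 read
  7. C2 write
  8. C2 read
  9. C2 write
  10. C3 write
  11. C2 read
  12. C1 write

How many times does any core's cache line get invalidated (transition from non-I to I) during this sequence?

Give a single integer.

Op 1: C2 write [C2 write: invalidate none -> C2=M] -> [I,I,M,I] (invalidations this op: 0; running total: 0)
Op 2: C3 read [C3 read from I: others=['C2=M'] -> C3=S, others downsized to S] -> [I,I,S,S] (invalidations this op: 0; running total: 0)
Op 3: C3 write [C3 write: invalidate ['C2=S'] -> C3=M] -> [I,I,I,M] (invalidations this op: 1; running total: 1)
Op 4: C3 read [C3 read: already in M, no change] -> [I,I,I,M] (invalidations this op: 0; running total: 1)
Op 5: C3 write [C3 write: already M (modified), no change] -> [I,I,I,M] (invalidations this op: 0; running total: 1)
Op 6: C1 read [C1 read from I: others=['C3=M'] -> C1=S, others downsized to S] -> [I,S,I,S] (invalidations this op: 0; running total: 1)
Op 7: C2 write [C2 write: invalidate ['C1=S', 'C3=S'] -> C2=M] -> [I,I,M,I] (invalidations this op: 2; running total: 3)
Op 8: C2 read [C2 read: already in M, no change] -> [I,I,M,I] (invalidations this op: 0; running total: 3)
Op 9: C2 write [C2 write: already M (modified), no change] -> [I,I,M,I] (invalidations this op: 0; running total: 3)
Op 10: C3 write [C3 write: invalidate ['C2=M'] -> C3=M] -> [I,I,I,M] (invalidations this op: 1; running total: 4)
Op 11: C2 read [C2 read from I: others=['C3=M'] -> C2=S, others downsized to S] -> [I,I,S,S] (invalidations this op: 0; running total: 4)
Op 12: C1 write [C1 write: invalidate ['C2=S', 'C3=S'] -> C1=M] -> [I,M,I,I] (invalidations this op: 2; running total: 6)

Answer: 6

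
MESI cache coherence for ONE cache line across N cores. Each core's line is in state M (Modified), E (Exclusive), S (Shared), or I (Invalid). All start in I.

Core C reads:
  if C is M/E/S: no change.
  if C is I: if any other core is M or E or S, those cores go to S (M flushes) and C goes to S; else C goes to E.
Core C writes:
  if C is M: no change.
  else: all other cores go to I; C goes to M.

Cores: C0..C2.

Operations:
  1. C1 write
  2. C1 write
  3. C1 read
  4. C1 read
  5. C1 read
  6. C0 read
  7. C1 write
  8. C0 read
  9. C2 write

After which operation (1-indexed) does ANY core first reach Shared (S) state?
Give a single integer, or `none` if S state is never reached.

Op 1: C1 write [C1 write: invalidate none -> C1=M] -> [I,M,I]
Op 2: C1 write [C1 write: already M (modified), no change] -> [I,M,I]
Op 3: C1 read [C1 read: already in M, no change] -> [I,M,I]
Op 4: C1 read [C1 read: already in M, no change] -> [I,M,I]
Op 5: C1 read [C1 read: already in M, no change] -> [I,M,I]
Op 6: C0 read [C0 read from I: others=['C1=M'] -> C0=S, others downsized to S] -> [S,S,I]
  -> First S state at op 6; remaining ops need not be traced.

Answer: 6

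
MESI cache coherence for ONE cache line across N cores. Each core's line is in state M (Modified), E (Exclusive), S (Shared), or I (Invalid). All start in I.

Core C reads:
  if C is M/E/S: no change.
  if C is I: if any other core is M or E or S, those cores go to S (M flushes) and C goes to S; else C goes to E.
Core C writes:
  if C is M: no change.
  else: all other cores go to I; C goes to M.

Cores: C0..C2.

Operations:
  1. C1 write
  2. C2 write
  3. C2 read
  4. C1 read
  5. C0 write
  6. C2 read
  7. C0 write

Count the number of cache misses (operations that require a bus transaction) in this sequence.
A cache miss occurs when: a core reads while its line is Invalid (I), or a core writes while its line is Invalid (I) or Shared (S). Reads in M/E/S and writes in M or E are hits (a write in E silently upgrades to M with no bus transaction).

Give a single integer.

Answer: 6

Derivation:
Op 1: C1 write [C1 write: invalidate none -> C1=M] -> [I,M,I] [MISS #1: write from I]
Op 2: C2 write [C2 write: invalidate ['C1=M'] -> C2=M] -> [I,I,M] [MISS #2: write from I]
Op 3: C2 read [C2 read: already in M, no change] -> [I,I,M] [hit: read from M]
Op 4: C1 read [C1 read from I: others=['C2=M'] -> C1=S, others downsized to S] -> [I,S,S] [MISS #3: read from I]
Op 5: C0 write [C0 write: invalidate ['C1=S', 'C2=S'] -> C0=M] -> [M,I,I] [MISS #4: write from I]
Op 6: C2 read [C2 read from I: others=['C0=M'] -> C2=S, others downsized to S] -> [S,I,S] [MISS #5: read from I]
Op 7: C0 write [C0 write: invalidate ['C2=S'] -> C0=M] -> [M,I,I] [MISS #6: write from S]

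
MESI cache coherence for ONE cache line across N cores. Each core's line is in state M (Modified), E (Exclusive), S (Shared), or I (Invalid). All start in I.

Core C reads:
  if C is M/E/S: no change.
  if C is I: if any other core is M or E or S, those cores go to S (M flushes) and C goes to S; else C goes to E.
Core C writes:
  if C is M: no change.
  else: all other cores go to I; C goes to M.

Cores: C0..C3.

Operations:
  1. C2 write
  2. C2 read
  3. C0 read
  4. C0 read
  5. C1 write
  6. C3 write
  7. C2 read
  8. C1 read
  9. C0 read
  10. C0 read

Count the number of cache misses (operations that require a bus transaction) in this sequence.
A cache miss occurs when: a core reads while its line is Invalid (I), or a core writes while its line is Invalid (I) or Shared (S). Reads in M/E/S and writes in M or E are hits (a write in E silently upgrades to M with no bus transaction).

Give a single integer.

Answer: 7

Derivation:
Op 1: C2 write [C2 write: invalidate none -> C2=M] -> [I,I,M,I] [MISS #1: write from I]
Op 2: C2 read [C2 read: already in M, no change] -> [I,I,M,I] [hit: read from M]
Op 3: C0 read [C0 read from I: others=['C2=M'] -> C0=S, others downsized to S] -> [S,I,S,I] [MISS #2: read from I]
Op 4: C0 read [C0 read: already in S, no change] -> [S,I,S,I] [hit: read from S]
Op 5: C1 write [C1 write: invalidate ['C0=S', 'C2=S'] -> C1=M] -> [I,M,I,I] [MISS #3: write from I]
Op 6: C3 write [C3 write: invalidate ['C1=M'] -> C3=M] -> [I,I,I,M] [MISS #4: write from I]
Op 7: C2 read [C2 read from I: others=['C3=M'] -> C2=S, others downsized to S] -> [I,I,S,S] [MISS #5: read from I]
Op 8: C1 read [C1 read from I: others=['C2=S', 'C3=S'] -> C1=S, others downsized to S] -> [I,S,S,S] [MISS #6: read from I]
Op 9: C0 read [C0 read from I: others=['C1=S', 'C2=S', 'C3=S'] -> C0=S, others downsized to S] -> [S,S,S,S] [MISS #7: read from I]
Op 10: C0 read [C0 read: already in S, no change] -> [S,S,S,S] [hit: read from S]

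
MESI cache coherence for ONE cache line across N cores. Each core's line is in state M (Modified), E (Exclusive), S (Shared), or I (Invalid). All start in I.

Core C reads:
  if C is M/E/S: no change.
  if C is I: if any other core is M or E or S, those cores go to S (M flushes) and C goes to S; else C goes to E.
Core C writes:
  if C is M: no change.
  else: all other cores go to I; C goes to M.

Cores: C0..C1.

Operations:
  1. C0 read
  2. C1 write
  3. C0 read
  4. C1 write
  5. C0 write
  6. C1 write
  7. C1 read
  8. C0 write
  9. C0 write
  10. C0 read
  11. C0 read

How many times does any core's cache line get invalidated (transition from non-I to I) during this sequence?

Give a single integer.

Op 1: C0 read [C0 read from I: no other sharers -> C0=E (exclusive)] -> [E,I] (invalidations this op: 0; running total: 0)
Op 2: C1 write [C1 write: invalidate ['C0=E'] -> C1=M] -> [I,M] (invalidations this op: 1; running total: 1)
Op 3: C0 read [C0 read from I: others=['C1=M'] -> C0=S, others downsized to S] -> [S,S] (invalidations this op: 0; running total: 1)
Op 4: C1 write [C1 write: invalidate ['C0=S'] -> C1=M] -> [I,M] (invalidations this op: 1; running total: 2)
Op 5: C0 write [C0 write: invalidate ['C1=M'] -> C0=M] -> [M,I] (invalidations this op: 1; running total: 3)
Op 6: C1 write [C1 write: invalidate ['C0=M'] -> C1=M] -> [I,M] (invalidations this op: 1; running total: 4)
Op 7: C1 read [C1 read: already in M, no change] -> [I,M] (invalidations this op: 0; running total: 4)
Op 8: C0 write [C0 write: invalidate ['C1=M'] -> C0=M] -> [M,I] (invalidations this op: 1; running total: 5)
Op 9: C0 write [C0 write: already M (modified), no change] -> [M,I] (invalidations this op: 0; running total: 5)
Op 10: C0 read [C0 read: already in M, no change] -> [M,I] (invalidations this op: 0; running total: 5)
Op 11: C0 read [C0 read: already in M, no change] -> [M,I] (invalidations this op: 0; running total: 5)

Answer: 5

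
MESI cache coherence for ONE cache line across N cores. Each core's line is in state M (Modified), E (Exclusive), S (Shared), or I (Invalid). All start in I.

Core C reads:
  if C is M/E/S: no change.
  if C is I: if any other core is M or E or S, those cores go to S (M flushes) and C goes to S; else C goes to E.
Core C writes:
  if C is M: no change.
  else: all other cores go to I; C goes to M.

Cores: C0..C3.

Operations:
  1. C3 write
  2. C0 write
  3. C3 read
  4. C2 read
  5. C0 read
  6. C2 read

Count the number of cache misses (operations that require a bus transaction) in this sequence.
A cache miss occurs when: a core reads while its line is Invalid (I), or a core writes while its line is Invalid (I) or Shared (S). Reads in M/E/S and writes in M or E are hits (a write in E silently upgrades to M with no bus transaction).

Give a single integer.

Answer: 4

Derivation:
Op 1: C3 write [C3 write: invalidate none -> C3=M] -> [I,I,I,M] [MISS #1: write from I]
Op 2: C0 write [C0 write: invalidate ['C3=M'] -> C0=M] -> [M,I,I,I] [MISS #2: write from I]
Op 3: C3 read [C3 read from I: others=['C0=M'] -> C3=S, others downsized to S] -> [S,I,I,S] [MISS #3: read from I]
Op 4: C2 read [C2 read from I: others=['C0=S', 'C3=S'] -> C2=S, others downsized to S] -> [S,I,S,S] [MISS #4: read from I]
Op 5: C0 read [C0 read: already in S, no change] -> [S,I,S,S] [hit: read from S]
Op 6: C2 read [C2 read: already in S, no change] -> [S,I,S,S] [hit: read from S]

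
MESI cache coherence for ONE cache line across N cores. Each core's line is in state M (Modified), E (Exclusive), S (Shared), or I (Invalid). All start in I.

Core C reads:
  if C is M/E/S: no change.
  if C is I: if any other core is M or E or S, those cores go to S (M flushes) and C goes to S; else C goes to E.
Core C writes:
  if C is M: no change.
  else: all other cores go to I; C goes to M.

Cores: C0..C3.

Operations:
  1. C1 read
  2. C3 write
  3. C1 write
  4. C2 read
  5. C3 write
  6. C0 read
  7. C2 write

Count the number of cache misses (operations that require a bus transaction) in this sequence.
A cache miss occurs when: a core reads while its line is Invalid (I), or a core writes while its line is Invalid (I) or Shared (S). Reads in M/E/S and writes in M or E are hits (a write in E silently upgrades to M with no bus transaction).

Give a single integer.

Op 1: C1 read [C1 read from I: no other sharers -> C1=E (exclusive)] -> [I,E,I,I] [MISS #1: read from I]
Op 2: C3 write [C3 write: invalidate ['C1=E'] -> C3=M] -> [I,I,I,M] [MISS #2: write from I]
Op 3: C1 write [C1 write: invalidate ['C3=M'] -> C1=M] -> [I,M,I,I] [MISS #3: write from I]
Op 4: C2 read [C2 read from I: others=['C1=M'] -> C2=S, others downsized to S] -> [I,S,S,I] [MISS #4: read from I]
Op 5: C3 write [C3 write: invalidate ['C1=S', 'C2=S'] -> C3=M] -> [I,I,I,M] [MISS #5: write from I]
Op 6: C0 read [C0 read from I: others=['C3=M'] -> C0=S, others downsized to S] -> [S,I,I,S] [MISS #6: read from I]
Op 7: C2 write [C2 write: invalidate ['C0=S', 'C3=S'] -> C2=M] -> [I,I,M,I] [MISS #7: write from I]

Answer: 7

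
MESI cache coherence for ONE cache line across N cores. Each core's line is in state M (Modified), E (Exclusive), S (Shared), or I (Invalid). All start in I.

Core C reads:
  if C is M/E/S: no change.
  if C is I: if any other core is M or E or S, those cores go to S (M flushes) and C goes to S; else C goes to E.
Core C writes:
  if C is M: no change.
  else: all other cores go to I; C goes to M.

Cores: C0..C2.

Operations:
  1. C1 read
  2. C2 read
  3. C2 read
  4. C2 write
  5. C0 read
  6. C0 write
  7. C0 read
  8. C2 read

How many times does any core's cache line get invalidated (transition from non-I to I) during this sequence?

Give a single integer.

Answer: 2

Derivation:
Op 1: C1 read [C1 read from I: no other sharers -> C1=E (exclusive)] -> [I,E,I] (invalidations this op: 0; running total: 0)
Op 2: C2 read [C2 read from I: others=['C1=E'] -> C2=S, others downsized to S] -> [I,S,S] (invalidations this op: 0; running total: 0)
Op 3: C2 read [C2 read: already in S, no change] -> [I,S,S] (invalidations this op: 0; running total: 0)
Op 4: C2 write [C2 write: invalidate ['C1=S'] -> C2=M] -> [I,I,M] (invalidations this op: 1; running total: 1)
Op 5: C0 read [C0 read from I: others=['C2=M'] -> C0=S, others downsized to S] -> [S,I,S] (invalidations this op: 0; running total: 1)
Op 6: C0 write [C0 write: invalidate ['C2=S'] -> C0=M] -> [M,I,I] (invalidations this op: 1; running total: 2)
Op 7: C0 read [C0 read: already in M, no change] -> [M,I,I] (invalidations this op: 0; running total: 2)
Op 8: C2 read [C2 read from I: others=['C0=M'] -> C2=S, others downsized to S] -> [S,I,S] (invalidations this op: 0; running total: 2)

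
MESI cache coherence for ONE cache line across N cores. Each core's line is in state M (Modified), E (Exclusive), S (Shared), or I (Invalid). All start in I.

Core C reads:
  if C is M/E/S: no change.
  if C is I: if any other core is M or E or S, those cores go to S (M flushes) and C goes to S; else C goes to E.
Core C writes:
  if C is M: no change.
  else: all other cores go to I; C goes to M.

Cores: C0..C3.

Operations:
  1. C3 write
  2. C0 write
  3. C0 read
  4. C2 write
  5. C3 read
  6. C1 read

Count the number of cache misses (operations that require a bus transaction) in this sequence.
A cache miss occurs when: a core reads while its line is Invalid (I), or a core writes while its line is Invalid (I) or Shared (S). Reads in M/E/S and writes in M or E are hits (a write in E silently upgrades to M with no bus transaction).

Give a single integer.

Op 1: C3 write [C3 write: invalidate none -> C3=M] -> [I,I,I,M] [MISS #1: write from I]
Op 2: C0 write [C0 write: invalidate ['C3=M'] -> C0=M] -> [M,I,I,I] [MISS #2: write from I]
Op 3: C0 read [C0 read: already in M, no change] -> [M,I,I,I] [hit: read from M]
Op 4: C2 write [C2 write: invalidate ['C0=M'] -> C2=M] -> [I,I,M,I] [MISS #3: write from I]
Op 5: C3 read [C3 read from I: others=['C2=M'] -> C3=S, others downsized to S] -> [I,I,S,S] [MISS #4: read from I]
Op 6: C1 read [C1 read from I: others=['C2=S', 'C3=S'] -> C1=S, others downsized to S] -> [I,S,S,S] [MISS #5: read from I]

Answer: 5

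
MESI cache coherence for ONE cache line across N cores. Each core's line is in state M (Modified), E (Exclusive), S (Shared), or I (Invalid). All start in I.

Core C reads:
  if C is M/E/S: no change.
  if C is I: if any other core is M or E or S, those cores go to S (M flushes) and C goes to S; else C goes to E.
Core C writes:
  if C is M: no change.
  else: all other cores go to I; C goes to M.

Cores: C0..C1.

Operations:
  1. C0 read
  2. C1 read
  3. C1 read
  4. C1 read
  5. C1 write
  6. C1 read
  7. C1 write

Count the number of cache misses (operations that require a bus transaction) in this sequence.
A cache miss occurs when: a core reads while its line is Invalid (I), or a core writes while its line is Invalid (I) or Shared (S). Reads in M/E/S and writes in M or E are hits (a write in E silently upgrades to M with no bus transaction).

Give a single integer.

Answer: 3

Derivation:
Op 1: C0 read [C0 read from I: no other sharers -> C0=E (exclusive)] -> [E,I] [MISS #1: read from I]
Op 2: C1 read [C1 read from I: others=['C0=E'] -> C1=S, others downsized to S] -> [S,S] [MISS #2: read from I]
Op 3: C1 read [C1 read: already in S, no change] -> [S,S] [hit: read from S]
Op 4: C1 read [C1 read: already in S, no change] -> [S,S] [hit: read from S]
Op 5: C1 write [C1 write: invalidate ['C0=S'] -> C1=M] -> [I,M] [MISS #3: write from S]
Op 6: C1 read [C1 read: already in M, no change] -> [I,M] [hit: read from M]
Op 7: C1 write [C1 write: already M (modified), no change] -> [I,M] [hit: write from M]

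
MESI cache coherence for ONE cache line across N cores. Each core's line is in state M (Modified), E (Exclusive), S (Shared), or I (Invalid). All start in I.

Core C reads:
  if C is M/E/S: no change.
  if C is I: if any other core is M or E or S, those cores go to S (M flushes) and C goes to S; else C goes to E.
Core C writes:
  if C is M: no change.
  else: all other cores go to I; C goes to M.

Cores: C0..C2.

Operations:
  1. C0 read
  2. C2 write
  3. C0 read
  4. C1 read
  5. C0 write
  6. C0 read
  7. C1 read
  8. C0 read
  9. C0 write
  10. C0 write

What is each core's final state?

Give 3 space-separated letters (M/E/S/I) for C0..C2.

Answer: M I I

Derivation:
Op 1: C0 read [C0 read from I: no other sharers -> C0=E (exclusive)] -> [E,I,I]
Op 2: C2 write [C2 write: invalidate ['C0=E'] -> C2=M] -> [I,I,M]
Op 3: C0 read [C0 read from I: others=['C2=M'] -> C0=S, others downsized to S] -> [S,I,S]
Op 4: C1 read [C1 read from I: others=['C0=S', 'C2=S'] -> C1=S, others downsized to S] -> [S,S,S]
Op 5: C0 write [C0 write: invalidate ['C1=S', 'C2=S'] -> C0=M] -> [M,I,I]
Op 6: C0 read [C0 read: already in M, no change] -> [M,I,I]
Op 7: C1 read [C1 read from I: others=['C0=M'] -> C1=S, others downsized to S] -> [S,S,I]
Op 8: C0 read [C0 read: already in S, no change] -> [S,S,I]
Op 9: C0 write [C0 write: invalidate ['C1=S'] -> C0=M] -> [M,I,I]
Op 10: C0 write [C0 write: already M (modified), no change] -> [M,I,I]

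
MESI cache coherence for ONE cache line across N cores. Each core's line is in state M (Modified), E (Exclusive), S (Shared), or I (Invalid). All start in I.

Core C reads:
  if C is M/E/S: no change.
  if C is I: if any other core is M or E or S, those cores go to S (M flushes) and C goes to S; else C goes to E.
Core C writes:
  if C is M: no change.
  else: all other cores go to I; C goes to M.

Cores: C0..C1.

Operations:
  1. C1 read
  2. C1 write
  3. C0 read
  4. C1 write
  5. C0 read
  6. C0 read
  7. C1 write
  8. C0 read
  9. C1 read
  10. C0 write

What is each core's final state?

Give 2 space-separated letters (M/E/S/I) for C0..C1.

Answer: M I

Derivation:
Op 1: C1 read [C1 read from I: no other sharers -> C1=E (exclusive)] -> [I,E]
Op 2: C1 write [C1 write: invalidate none -> C1=M] -> [I,M]
Op 3: C0 read [C0 read from I: others=['C1=M'] -> C0=S, others downsized to S] -> [S,S]
Op 4: C1 write [C1 write: invalidate ['C0=S'] -> C1=M] -> [I,M]
Op 5: C0 read [C0 read from I: others=['C1=M'] -> C0=S, others downsized to S] -> [S,S]
Op 6: C0 read [C0 read: already in S, no change] -> [S,S]
Op 7: C1 write [C1 write: invalidate ['C0=S'] -> C1=M] -> [I,M]
Op 8: C0 read [C0 read from I: others=['C1=M'] -> C0=S, others downsized to S] -> [S,S]
Op 9: C1 read [C1 read: already in S, no change] -> [S,S]
Op 10: C0 write [C0 write: invalidate ['C1=S'] -> C0=M] -> [M,I]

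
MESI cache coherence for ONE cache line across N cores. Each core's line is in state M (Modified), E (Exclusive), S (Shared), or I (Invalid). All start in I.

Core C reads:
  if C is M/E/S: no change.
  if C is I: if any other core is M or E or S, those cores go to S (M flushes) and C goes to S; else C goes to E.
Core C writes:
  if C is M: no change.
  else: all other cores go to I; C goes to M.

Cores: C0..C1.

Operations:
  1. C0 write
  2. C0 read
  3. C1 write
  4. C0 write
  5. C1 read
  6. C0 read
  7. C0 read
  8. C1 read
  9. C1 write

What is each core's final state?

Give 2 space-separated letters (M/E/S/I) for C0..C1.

Answer: I M

Derivation:
Op 1: C0 write [C0 write: invalidate none -> C0=M] -> [M,I]
Op 2: C0 read [C0 read: already in M, no change] -> [M,I]
Op 3: C1 write [C1 write: invalidate ['C0=M'] -> C1=M] -> [I,M]
Op 4: C0 write [C0 write: invalidate ['C1=M'] -> C0=M] -> [M,I]
Op 5: C1 read [C1 read from I: others=['C0=M'] -> C1=S, others downsized to S] -> [S,S]
Op 6: C0 read [C0 read: already in S, no change] -> [S,S]
Op 7: C0 read [C0 read: already in S, no change] -> [S,S]
Op 8: C1 read [C1 read: already in S, no change] -> [S,S]
Op 9: C1 write [C1 write: invalidate ['C0=S'] -> C1=M] -> [I,M]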